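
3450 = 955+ 2495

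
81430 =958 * 85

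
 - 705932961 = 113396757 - 819329718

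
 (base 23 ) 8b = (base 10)195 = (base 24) 83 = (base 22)8j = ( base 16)C3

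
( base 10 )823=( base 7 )2254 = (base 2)1100110111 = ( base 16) 337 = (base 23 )1ci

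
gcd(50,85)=5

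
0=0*87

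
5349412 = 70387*76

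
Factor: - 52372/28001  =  -2^2*13093^1*28001^( - 1)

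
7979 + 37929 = 45908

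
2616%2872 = 2616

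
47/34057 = 47/34057 =0.00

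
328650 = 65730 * 5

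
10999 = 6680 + 4319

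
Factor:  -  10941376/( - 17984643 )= 2^6 *3^ (  -  1 )*7433^1*260647^(- 1) =475712/781941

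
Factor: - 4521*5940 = - 26854740 = -2^2*3^4*5^1*11^2  *  137^1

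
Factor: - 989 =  - 23^1 * 43^1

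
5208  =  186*28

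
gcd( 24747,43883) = 1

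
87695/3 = 29231 + 2/3=29231.67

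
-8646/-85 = 8646/85 = 101.72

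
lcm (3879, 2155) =19395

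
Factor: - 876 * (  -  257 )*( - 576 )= - 129676032=-2^8*3^3 * 73^1 * 257^1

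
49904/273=182 + 218/273 = 182.80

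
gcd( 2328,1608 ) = 24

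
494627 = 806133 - 311506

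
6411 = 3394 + 3017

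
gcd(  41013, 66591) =441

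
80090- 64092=15998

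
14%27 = 14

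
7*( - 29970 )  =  -209790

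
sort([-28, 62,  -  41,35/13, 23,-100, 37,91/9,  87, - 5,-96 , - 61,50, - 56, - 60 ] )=[ - 100,  -  96, - 61, - 60, - 56 , - 41,  -  28, - 5,35/13,91/9,23,37,  50,  62, 87]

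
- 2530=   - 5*506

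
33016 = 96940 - 63924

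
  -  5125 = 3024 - 8149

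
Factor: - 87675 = -3^1*5^2*7^1*167^1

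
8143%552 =415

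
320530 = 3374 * 95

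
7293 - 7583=-290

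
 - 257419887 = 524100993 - 781520880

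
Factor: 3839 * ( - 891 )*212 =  - 2^2*3^4 * 11^2*53^1*349^1 = -725156388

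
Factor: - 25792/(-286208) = 31/344 = 2^( - 3)*31^1 * 43^ ( - 1)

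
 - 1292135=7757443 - 9049578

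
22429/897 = 22429/897 = 25.00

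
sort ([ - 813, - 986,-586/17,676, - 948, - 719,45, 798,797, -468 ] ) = [ - 986, - 948, - 813, - 719, - 468,- 586/17, 45,676, 797,798 ] 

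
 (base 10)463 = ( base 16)1CF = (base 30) FD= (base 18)17d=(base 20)133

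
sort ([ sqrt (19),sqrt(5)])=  [ sqrt(5) , sqrt(19)]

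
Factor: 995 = 5^1*199^1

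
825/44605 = 15/811 = 0.02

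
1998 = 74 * 27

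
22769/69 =329 + 68/69 = 329.99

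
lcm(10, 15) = 30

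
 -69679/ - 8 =8709  +  7/8 = 8709.88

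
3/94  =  3/94 =0.03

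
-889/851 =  - 889/851 = - 1.04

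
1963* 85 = 166855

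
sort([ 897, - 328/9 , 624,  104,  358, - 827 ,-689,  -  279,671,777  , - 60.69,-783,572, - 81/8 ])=[ - 827, -783,- 689,  -  279, - 60.69, - 328/9, - 81/8,  104,358, 572, 624 , 671,  777, 897 ] 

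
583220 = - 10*( - 58322)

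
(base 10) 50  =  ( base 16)32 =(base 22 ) 26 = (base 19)2C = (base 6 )122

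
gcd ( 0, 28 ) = 28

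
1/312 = 1/312 = 0.00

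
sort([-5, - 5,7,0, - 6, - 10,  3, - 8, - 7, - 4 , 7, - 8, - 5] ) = [ - 10, - 8 , - 8, - 7, - 6, - 5,-5, - 5, -4, 0,3, 7,7 ] 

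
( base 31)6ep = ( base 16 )1851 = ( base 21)E29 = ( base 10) 6225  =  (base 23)bhf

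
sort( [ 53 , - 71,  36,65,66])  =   [ - 71,36,53,65, 66 ]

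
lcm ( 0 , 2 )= 0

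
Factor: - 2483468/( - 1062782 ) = 2^1*7^( - 1 )*13^1*163^1*293^1*75913^(-1 )   =  1241734/531391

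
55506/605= 91+41/55= 91.75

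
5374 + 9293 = 14667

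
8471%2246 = 1733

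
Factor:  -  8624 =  - 2^4*7^2*11^1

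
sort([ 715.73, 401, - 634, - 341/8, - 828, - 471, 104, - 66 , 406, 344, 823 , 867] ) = [ - 828, - 634, - 471, - 66, - 341/8,104,344, 401,406, 715.73,823,867]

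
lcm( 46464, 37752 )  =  604032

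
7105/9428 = 7105/9428 = 0.75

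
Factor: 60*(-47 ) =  -2^2 *3^1*5^1*47^1 =- 2820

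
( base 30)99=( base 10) 279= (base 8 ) 427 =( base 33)8f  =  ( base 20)DJ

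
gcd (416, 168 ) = 8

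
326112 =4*81528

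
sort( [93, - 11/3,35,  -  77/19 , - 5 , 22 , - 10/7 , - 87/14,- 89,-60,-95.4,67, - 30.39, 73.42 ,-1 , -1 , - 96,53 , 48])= [ - 96, - 95.4,-89,-60, - 30.39,  -  87/14 , - 5, - 77/19, - 11/3,  -  10/7,- 1, - 1,  22, 35,48,53,67, 73.42,  93] 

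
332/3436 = 83/859 = 0.10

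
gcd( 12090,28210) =4030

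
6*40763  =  244578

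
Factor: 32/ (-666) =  - 2^4 * 3^(- 2)*37^(  -  1 ) = - 16/333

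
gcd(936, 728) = 104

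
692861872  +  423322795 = 1116184667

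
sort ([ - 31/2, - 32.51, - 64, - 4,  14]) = [ - 64, -32.51, - 31/2, - 4, 14]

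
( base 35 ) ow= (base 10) 872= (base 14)464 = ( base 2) 1101101000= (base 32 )R8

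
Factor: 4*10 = 2^3*5^1=40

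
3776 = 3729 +47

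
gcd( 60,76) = 4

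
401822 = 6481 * 62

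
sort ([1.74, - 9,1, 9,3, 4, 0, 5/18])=[ - 9, 0,  5/18, 1,1.74, 3,4,9 ]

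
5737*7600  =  43601200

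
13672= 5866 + 7806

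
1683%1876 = 1683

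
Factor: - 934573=  -  71^1 * 13163^1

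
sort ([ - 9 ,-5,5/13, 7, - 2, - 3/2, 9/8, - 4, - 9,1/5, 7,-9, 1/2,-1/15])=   [-9, - 9,  -  9,-5, - 4, - 2, - 3/2, - 1/15, 1/5,  5/13, 1/2,  9/8, 7,  7]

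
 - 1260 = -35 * 36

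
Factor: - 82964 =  - 2^2*7^1*2963^1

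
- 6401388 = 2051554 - 8452942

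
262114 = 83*3158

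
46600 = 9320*5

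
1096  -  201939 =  - 200843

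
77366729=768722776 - 691356047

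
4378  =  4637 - 259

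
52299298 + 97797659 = 150096957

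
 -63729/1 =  - 63729 = -63729.00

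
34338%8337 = 990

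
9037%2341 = 2014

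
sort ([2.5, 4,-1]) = [ - 1,2.5 , 4 ] 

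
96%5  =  1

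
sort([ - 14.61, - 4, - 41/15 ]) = [-14.61, - 4, - 41/15]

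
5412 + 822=6234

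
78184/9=78184/9 = 8687.11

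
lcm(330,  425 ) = 28050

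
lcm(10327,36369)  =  836487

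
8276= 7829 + 447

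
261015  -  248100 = 12915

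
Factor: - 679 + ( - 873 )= -1552 =-2^4* 97^1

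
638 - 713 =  - 75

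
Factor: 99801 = 3^2*13^1*853^1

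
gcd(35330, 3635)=5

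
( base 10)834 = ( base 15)3A9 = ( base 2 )1101000010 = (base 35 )nt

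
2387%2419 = 2387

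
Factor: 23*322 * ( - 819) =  - 6065514 = - 2^1*3^2 * 7^2 * 13^1 *23^2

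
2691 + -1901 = 790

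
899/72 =12 + 35/72 =12.49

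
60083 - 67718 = -7635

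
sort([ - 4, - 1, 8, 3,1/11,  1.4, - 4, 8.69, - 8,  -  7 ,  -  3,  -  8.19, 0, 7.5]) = [- 8.19, - 8, - 7, - 4, - 4, - 3, - 1, 0, 1/11, 1.4,3,7.5 , 8, 8.69] 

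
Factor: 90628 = 2^2 * 139^1*163^1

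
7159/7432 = 7159/7432 = 0.96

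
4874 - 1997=2877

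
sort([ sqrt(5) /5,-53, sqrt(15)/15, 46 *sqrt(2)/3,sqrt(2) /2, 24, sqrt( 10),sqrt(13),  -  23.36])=[ - 53, - 23.36 , sqrt(15)/15,sqrt(5 ) /5 , sqrt(2 ) /2 , sqrt(10 ), sqrt(13),46 * sqrt(2)/3,24]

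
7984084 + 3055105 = 11039189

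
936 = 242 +694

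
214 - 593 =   -  379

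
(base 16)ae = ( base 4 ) 2232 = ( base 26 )6I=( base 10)174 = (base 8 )256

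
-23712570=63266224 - 86978794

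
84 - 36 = 48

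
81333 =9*9037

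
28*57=1596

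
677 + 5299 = 5976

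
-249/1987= - 249/1987 = - 0.13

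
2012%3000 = 2012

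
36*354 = 12744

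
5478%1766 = 180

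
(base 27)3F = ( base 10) 96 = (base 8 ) 140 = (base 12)80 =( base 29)39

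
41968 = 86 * 488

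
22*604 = 13288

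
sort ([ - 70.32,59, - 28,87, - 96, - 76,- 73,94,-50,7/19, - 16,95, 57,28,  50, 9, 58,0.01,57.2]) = [ - 96, - 76 , - 73, - 70.32, - 50, - 28, - 16,0.01,7/19,9,  28,50,57,57.2,58, 59,  87,94 , 95 ]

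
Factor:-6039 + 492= -3^1* 43^2 = - 5547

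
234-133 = 101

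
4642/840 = 5 + 221/420 = 5.53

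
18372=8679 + 9693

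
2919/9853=2919/9853 =0.30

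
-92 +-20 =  - 112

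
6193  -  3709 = 2484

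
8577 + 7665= 16242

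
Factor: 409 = 409^1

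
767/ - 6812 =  - 59/524 = -  0.11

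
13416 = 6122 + 7294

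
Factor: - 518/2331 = - 2/9 = - 2^1*3^( - 2 ) 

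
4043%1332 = 47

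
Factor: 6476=2^2* 1619^1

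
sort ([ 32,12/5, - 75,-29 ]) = [ - 75,  -  29,12/5,32]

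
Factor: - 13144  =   - 2^3*31^1*53^1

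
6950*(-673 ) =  - 4677350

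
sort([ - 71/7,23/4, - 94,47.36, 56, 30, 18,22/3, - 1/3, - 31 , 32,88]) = [ - 94, - 31, - 71/7, - 1/3,23/4,22/3,18,30, 32, 47.36,56,  88 ] 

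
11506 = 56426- 44920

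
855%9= 0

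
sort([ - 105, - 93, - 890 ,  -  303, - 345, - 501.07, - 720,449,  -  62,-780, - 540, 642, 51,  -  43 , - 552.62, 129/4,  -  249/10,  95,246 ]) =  [  -  890, - 780, - 720, - 552.62, - 540, - 501.07, - 345, - 303, - 105  ,-93, - 62, - 43 ,-249/10,129/4, 51, 95, 246,449, 642] 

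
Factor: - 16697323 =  - 37^1*451279^1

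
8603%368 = 139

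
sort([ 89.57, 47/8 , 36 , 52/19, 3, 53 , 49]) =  [52/19,3,47/8,36,49,53,  89.57]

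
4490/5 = 898 = 898.00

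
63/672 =3/32=   0.09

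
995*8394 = 8352030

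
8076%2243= 1347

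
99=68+31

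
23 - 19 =4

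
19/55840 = 19/55840 =0.00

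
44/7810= 2/355 = 0.01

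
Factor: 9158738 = 2^1*23^1*199103^1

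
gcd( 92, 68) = 4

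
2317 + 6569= 8886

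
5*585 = 2925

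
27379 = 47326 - 19947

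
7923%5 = 3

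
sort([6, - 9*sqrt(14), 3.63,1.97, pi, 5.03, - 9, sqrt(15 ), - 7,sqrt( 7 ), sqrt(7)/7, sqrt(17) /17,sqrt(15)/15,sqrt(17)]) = [-9 * sqrt( 14),-9,-7, sqrt(17)/17, sqrt(15)/15,sqrt( 7 )/7, 1.97,  sqrt(7), pi, 3.63,sqrt ( 15 ), sqrt( 17 ), 5.03, 6]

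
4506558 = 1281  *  3518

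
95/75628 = 95/75628 = 0.00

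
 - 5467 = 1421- 6888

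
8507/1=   8507 = 8507.00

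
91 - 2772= - 2681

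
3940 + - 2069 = 1871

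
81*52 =4212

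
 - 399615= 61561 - 461176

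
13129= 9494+3635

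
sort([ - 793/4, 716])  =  [ -793/4,716] 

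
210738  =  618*341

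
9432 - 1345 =8087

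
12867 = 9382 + 3485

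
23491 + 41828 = 65319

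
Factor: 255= 3^1*5^1*17^1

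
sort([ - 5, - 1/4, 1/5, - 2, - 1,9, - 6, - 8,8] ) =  [  -  8, - 6, - 5, - 2, - 1,- 1/4,  1/5, 8,9]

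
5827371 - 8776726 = -2949355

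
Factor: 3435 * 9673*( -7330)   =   - 2^1*3^1* 5^2 * 17^1*229^1*569^1*733^1 = - 243552114150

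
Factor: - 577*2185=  - 1260745  =  -5^1  *19^1*23^1 * 577^1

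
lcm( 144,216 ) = 432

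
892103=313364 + 578739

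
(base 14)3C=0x36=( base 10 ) 54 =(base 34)1K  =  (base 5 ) 204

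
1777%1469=308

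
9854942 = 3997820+5857122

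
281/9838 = 281/9838  =  0.03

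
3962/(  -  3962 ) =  - 1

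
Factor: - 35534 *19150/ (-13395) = 136095220/2679 = 2^2 * 3^ ( - 1)*5^1*19^( - 1)  *  47^(-1)* 109^1 *163^1*383^1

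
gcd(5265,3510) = 1755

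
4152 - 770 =3382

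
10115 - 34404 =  - 24289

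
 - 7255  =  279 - 7534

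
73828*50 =3691400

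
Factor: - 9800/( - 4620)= 70/33=2^1*3^( - 1 )*5^1*7^1*11^(-1)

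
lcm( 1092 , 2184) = 2184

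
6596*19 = 125324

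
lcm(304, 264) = 10032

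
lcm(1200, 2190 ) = 87600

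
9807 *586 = 5746902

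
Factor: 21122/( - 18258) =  - 59/51 = - 3^( - 1 )*17^( - 1)*59^1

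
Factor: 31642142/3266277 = 2^1 * 3^( - 1 )*7^1 * 73^1*4423^1 *155537^ (-1) = 4520306/466611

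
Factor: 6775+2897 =2^3*3^1* 13^1  *31^1= 9672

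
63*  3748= 236124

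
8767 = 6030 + 2737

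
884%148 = 144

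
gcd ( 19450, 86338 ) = 2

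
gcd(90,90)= 90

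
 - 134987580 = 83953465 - 218941045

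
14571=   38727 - 24156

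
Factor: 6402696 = 2^3 * 3^1*19^2*739^1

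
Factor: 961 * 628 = 2^2*31^2*157^1 = 603508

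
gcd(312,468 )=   156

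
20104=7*2872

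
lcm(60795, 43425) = 303975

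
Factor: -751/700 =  - 2^(-2 )*5^(-2)*7^ ( - 1 )*751^1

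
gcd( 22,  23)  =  1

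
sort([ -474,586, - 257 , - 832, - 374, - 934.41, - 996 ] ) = [ - 996, - 934.41,- 832,-474, - 374, -257,586]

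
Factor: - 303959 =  -303959^1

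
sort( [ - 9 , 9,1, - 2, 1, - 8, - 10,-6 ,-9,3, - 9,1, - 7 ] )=[-10,  -  9, - 9, - 9,-8, - 7, - 6, - 2,1,1,1,3,  9] 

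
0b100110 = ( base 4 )212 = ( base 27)1B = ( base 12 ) 32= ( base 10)38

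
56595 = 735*77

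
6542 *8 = 52336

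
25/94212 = 25/94212= 0.00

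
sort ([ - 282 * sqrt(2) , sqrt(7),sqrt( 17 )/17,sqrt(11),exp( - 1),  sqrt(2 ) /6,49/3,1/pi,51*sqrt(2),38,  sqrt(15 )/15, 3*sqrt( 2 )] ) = [ - 282*sqrt( 2 ),sqrt(2 )/6, sqrt( 17 ) /17, sqrt (15 ) /15,1/pi,exp( - 1),sqrt( 7), sqrt(11 ) , 3*sqrt( 2 ),49/3, 38,51 * sqrt(2)]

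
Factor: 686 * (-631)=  - 432866=- 2^1 * 7^3*631^1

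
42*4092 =171864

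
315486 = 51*6186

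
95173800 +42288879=137462679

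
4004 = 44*91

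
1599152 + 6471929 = 8071081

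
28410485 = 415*68459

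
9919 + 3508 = 13427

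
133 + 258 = 391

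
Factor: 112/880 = 5^( - 1)*7^1*11^( - 1) = 7/55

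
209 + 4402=4611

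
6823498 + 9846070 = 16669568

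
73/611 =73/611= 0.12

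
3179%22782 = 3179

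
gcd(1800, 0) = 1800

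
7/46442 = 7/46442 = 0.00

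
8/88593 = 8/88593 = 0.00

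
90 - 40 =50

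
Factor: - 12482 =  - 2^1*79^2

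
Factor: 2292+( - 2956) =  - 2^3*83^1 = -664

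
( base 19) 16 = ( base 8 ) 31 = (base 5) 100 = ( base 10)25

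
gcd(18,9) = 9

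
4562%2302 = 2260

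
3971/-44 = -91 + 3/4 = - 90.25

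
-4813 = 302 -5115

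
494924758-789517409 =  - 294592651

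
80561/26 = 6197/2 = 3098.50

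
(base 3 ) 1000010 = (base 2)1011011100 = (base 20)1GC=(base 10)732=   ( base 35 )kw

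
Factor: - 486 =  - 2^1*3^5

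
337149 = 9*37461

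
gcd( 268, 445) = 1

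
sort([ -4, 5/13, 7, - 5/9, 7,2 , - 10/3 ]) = [ - 4,-10/3, - 5/9, 5/13, 2,  7,7] 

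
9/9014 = 9/9014  =  0.00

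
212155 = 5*42431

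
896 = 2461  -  1565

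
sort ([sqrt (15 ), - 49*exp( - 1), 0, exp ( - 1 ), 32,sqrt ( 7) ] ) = [ - 49*exp ( - 1 ) , 0, exp( - 1 ),sqrt(7 ), sqrt ( 15),32 ] 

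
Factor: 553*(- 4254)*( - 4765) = 2^1*3^1*5^1*7^1 * 79^1*709^1*953^1 = 11209481430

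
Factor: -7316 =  - 2^2*31^1*59^1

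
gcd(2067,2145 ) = 39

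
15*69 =1035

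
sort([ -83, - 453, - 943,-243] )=[  -  943, - 453,  -  243, - 83 ]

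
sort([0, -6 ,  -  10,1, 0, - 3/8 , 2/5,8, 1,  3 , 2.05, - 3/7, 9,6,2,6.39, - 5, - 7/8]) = [ - 10, - 6 ,-5, - 7/8 , - 3/7, - 3/8, 0,0 , 2/5, 1, 1, 2,2.05,  3,6, 6.39,8,9] 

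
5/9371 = 5/9371  =  0.00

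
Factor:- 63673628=-2^2 * 31^1*181^1*2837^1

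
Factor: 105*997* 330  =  2^1*3^2*5^2*7^1*11^1*997^1 = 34546050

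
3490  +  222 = 3712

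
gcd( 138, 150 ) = 6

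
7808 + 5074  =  12882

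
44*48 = 2112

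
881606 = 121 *7286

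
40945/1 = 40945 =40945.00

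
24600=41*600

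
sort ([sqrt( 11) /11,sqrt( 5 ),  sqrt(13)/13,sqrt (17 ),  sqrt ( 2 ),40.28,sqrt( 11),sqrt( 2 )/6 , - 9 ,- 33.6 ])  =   [ - 33.6, - 9,  sqrt(2 ) /6,sqrt ( 13) /13, sqrt( 11)/11 , sqrt ( 2),  sqrt( 5 ),  sqrt( 11),sqrt( 17 ), 40.28 ] 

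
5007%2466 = 75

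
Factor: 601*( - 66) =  - 2^1*3^1*11^1 * 601^1 = - 39666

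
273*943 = 257439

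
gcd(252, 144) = 36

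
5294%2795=2499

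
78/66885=2/1715 = 0.00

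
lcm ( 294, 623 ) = 26166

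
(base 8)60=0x30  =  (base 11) 44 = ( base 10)48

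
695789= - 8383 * ( - 83 ) 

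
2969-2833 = 136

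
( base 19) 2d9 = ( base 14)4dc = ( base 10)978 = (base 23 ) 1JC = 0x3D2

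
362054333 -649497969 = - 287443636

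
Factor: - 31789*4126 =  - 2^1*83^1*383^1*2063^1 = - 131161414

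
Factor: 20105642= 2^1*29^1*346649^1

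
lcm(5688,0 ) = 0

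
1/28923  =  1/28923 = 0.00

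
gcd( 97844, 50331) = 1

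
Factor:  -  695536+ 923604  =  2^2*23^1  *37^1*67^1 = 228068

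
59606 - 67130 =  - 7524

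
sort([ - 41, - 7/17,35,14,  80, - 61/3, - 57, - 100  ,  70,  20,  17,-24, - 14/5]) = [-100, - 57 , - 41, - 24,  -  61/3, - 14/5, - 7/17,14,17,20,35, 70, 80 ] 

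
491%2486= 491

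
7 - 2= 5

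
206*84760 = 17460560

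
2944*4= 11776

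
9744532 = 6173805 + 3570727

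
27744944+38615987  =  66360931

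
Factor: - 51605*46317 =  - 2390188785 = - 3^1*5^1*10321^1 * 15439^1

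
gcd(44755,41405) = 5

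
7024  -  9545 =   -  2521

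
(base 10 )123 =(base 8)173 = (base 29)47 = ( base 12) a3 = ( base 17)74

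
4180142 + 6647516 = 10827658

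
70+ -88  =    -  18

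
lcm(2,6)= 6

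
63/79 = 63/79 = 0.80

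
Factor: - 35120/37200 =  - 439/465 = - 3^( - 1)*5^(-1)*31^(- 1 )*439^1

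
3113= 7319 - 4206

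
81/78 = 27/26 = 1.04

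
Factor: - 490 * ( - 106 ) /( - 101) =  - 2^2*5^1*7^2*53^1 * 101^( - 1 ) = -51940/101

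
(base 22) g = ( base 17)G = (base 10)16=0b10000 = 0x10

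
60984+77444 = 138428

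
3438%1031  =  345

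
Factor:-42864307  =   - 107^1*400601^1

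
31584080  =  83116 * 380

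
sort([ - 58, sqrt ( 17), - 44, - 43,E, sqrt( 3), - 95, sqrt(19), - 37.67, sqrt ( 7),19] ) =[-95 ,  -  58, - 44, - 43,  -  37.67 , sqrt( 3),sqrt(7 ),E , sqrt(17),sqrt ( 19), 19 ] 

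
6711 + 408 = 7119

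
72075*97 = 6991275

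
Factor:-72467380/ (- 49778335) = 14493476/9955667 = 2^2 * 73^ ( - 1 )*136379^( - 1)*3623369^1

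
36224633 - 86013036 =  - 49788403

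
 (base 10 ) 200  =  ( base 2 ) 11001000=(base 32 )68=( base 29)6Q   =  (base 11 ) 172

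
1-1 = 0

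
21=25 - 4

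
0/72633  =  0  =  0.00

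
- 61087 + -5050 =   -  66137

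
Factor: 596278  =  2^1*443^1*673^1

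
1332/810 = 1 + 29/45 = 1.64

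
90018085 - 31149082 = 58869003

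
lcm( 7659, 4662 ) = 107226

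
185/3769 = 185/3769 = 0.05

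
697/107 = 697/107 = 6.51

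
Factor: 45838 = 2^1*13^1*41^1*43^1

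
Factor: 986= 2^1*17^1*29^1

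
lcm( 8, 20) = 40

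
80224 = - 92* ( - 872)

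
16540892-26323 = 16514569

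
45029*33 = 1485957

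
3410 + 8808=12218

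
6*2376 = 14256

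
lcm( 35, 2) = 70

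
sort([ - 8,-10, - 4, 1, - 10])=[ - 10, - 10, - 8, -4,1]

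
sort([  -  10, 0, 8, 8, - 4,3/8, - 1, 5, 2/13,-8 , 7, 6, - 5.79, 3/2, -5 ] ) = [-10, - 8, - 5.79, - 5, - 4, - 1, 0, 2/13, 3/8,3/2,5, 6, 7 , 8,8]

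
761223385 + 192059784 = 953283169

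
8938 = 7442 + 1496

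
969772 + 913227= 1882999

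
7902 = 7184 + 718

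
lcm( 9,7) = 63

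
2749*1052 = 2891948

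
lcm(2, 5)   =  10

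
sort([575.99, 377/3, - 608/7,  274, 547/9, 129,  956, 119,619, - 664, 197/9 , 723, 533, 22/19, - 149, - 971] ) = [ - 971, - 664, - 149, - 608/7 , 22/19, 197/9, 547/9, 119, 377/3,129,274, 533, 575.99,619,  723, 956 ] 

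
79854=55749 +24105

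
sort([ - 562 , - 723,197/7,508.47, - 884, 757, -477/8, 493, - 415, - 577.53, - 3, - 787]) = [ -884, - 787,-723, - 577.53, - 562 ,-415, - 477/8, - 3,197/7,  493, 508.47, 757]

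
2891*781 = 2257871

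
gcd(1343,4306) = 1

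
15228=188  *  81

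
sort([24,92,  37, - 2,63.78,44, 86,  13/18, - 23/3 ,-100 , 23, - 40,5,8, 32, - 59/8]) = [-100,-40, - 23/3 ,-59/8,  -  2, 13/18,  5,8, 23, 24,32,37,  44, 63.78, 86,92]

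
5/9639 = 5/9639 = 0.00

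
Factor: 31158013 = 31158013^1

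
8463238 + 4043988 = 12507226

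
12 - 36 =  - 24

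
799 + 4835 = 5634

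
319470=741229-421759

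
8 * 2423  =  19384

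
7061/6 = 1176 + 5/6=1176.83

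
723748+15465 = 739213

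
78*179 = 13962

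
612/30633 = 204/10211=0.02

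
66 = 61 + 5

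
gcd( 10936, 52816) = 8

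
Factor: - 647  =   - 647^1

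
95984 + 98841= 194825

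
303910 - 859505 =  - 555595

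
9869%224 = 13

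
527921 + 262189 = 790110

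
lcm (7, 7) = 7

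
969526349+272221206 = 1241747555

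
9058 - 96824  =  - 87766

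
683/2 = 683/2 = 341.50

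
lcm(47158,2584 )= 188632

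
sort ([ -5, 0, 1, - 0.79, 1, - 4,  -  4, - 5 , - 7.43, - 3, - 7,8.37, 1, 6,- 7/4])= [ - 7.43, - 7,-5,  -  5,-4, - 4,  -  3,-7/4, - 0.79, 0, 1, 1, 1, 6,8.37]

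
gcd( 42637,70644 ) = 7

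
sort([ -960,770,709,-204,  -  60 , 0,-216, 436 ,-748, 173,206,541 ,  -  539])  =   [ - 960 , - 748,-539, - 216, - 204,  -  60,0,173,206 , 436,541,709,770]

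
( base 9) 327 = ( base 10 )268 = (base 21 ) CG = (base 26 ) A8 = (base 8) 414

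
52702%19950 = 12802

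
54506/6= 9084 + 1/3 = 9084.33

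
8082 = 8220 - 138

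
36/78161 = 36/78161 = 0.00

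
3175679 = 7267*437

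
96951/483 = 32317/161  =  200.73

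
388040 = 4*97010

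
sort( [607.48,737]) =[607.48,737 ]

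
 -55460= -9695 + -45765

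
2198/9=2198/9 =244.22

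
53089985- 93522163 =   -  40432178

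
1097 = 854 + 243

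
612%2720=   612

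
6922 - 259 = 6663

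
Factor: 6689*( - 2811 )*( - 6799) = 3^1*13^1*523^1* 937^1*6689^1 = 127840094421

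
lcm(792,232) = 22968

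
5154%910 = 604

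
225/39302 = 225/39302 =0.01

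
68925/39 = 1767 + 4/13=1767.31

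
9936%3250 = 186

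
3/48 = 1/16 = 0.06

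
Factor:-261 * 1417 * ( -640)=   2^7*3^2*5^1*13^1* 29^1*109^1  =  236695680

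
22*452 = 9944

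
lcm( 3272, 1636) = 3272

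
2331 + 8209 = 10540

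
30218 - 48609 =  - 18391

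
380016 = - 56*(-6786)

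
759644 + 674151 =1433795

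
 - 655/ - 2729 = 655/2729= 0.24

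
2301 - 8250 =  - 5949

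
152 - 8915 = -8763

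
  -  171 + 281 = 110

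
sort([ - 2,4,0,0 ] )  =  [ - 2, 0, 0,4] 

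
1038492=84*12363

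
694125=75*9255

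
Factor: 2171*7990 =17346290 = 2^1*5^1*13^1* 17^1*47^1*167^1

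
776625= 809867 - 33242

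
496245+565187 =1061432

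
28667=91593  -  62926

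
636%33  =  9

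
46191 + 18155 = 64346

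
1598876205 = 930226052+668650153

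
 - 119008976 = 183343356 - 302352332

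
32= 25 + 7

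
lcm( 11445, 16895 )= 354795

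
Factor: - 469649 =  - 469649^1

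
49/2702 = 7/386 = 0.02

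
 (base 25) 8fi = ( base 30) 5tn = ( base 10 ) 5393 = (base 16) 1511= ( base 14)1D73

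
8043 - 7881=162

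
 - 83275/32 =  - 83275/32 = - 2602.34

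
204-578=-374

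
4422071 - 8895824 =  - 4473753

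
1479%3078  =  1479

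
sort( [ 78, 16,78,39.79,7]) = [ 7,16, 39.79,78,78]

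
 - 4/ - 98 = 2/49= 0.04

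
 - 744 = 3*(  -  248)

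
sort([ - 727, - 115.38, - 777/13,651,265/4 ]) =[ -727, - 115.38, - 777/13,265/4,651]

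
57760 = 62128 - 4368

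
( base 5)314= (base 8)124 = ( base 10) 84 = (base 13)66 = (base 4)1110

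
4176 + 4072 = 8248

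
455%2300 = 455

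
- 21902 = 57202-79104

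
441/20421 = 49/2269 = 0.02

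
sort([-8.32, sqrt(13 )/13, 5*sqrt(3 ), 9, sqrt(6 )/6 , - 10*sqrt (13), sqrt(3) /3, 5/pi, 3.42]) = [ - 10*sqrt(13 ),- 8.32, sqrt(13)/13, sqrt(6 ) /6,sqrt(3) /3,5/pi,3.42, 5*sqrt (3 ),9 ] 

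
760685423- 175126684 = 585558739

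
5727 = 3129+2598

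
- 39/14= -3 + 3/14 = -2.79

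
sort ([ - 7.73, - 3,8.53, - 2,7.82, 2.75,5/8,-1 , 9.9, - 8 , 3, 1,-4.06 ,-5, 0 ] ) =[ - 8 , - 7.73, - 5, - 4.06, - 3, - 2 ,- 1,0 , 5/8  ,  1, 2.75, 3 , 7.82, 8.53,9.9]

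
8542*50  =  427100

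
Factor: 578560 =2^10*5^1*113^1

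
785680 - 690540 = 95140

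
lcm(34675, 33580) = 3190100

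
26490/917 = 28+814/917 = 28.89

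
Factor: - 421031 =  - 13^1*139^1*233^1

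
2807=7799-4992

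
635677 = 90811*7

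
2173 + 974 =3147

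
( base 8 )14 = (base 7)15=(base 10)12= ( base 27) c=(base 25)c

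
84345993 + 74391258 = 158737251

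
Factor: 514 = 2^1*257^1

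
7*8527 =59689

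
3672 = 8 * 459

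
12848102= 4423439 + 8424663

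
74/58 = 1 + 8/29 =1.28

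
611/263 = 611/263 = 2.32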